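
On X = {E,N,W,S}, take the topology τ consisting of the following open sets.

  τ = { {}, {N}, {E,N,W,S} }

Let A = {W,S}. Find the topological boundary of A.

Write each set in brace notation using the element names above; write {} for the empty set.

U open, U⊆A: {}. int(A) = ⋃ = {}
X∖A={E,N}, int(X∖A)={N}, hence cl(A)={E,W,S}
∂A: remove int from cl → {E,W,S}

{E,W,S}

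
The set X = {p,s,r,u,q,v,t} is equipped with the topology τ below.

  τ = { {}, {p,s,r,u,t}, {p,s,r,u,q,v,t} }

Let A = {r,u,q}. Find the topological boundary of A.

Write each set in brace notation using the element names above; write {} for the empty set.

{p,s,r,u,q,v,t}

open subsets of A: {}; so int(A) = {}
closure: X∖int(X∖A) = X∖{} = {p,s,r,u,q,v,t}
∂A = {p,s,r,u,q,v,t} minus {} = {p,s,r,u,q,v,t}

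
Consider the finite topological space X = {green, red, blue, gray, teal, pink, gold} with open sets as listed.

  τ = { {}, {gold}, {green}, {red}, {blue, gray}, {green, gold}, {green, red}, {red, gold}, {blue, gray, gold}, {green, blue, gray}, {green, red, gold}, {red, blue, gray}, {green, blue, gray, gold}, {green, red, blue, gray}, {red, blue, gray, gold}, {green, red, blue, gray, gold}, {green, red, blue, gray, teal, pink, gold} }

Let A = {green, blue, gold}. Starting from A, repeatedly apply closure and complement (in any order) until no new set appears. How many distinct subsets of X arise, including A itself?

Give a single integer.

closure: X∖int(X∖A) = X∖{red} = {green, blue, gray, teal, pink, gold}
Let k=closure and c=complement:
  1. A     = {green, blue, gold}
  2. kA    = {green, blue, gray, teal, pink, gold}
  3. cA    = {red, gray, teal, pink}
  4. ckA   = {red}
  5. kcA   = {red, blue, gray, teal, pink}
  6. kckA  = {red, teal, pink}
  7. ckcA  = {green, gold}
  8. ckckA = {green, blue, gray, gold}
  9. kckcA = {green, teal, pink, gold}
  10. ckckcA = {red, blue, gray}
— saturated at 10

10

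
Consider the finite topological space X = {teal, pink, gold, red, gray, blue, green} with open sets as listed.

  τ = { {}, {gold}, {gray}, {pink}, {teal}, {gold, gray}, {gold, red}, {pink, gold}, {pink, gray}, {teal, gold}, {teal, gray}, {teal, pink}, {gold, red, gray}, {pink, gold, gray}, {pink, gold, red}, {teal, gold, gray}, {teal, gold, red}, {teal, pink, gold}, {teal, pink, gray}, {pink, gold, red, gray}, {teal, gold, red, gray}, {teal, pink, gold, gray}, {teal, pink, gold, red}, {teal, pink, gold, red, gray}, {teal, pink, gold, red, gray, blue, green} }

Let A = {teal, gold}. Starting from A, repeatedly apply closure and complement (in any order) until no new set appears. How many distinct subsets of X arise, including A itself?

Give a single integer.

6

closure: X∖int(X∖A) = X∖{pink, gray} = {teal, gold, red, blue, green}
Let k=closure and c=complement:
  1. A     = {teal, gold}
  2. kA    = {teal, gold, red, blue, green}
  3. cA    = {pink, red, gray, blue, green}
  4. ckA   = {pink, gray}
  5. kckA  = {pink, gray, blue, green}
  6. ckckA = {teal, gold, red}
— saturated at 6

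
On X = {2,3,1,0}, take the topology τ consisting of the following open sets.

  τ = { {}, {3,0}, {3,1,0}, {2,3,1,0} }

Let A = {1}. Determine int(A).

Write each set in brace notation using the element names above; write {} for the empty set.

{}

U open, U⊆A: {}. int(A) = ⋃ = {}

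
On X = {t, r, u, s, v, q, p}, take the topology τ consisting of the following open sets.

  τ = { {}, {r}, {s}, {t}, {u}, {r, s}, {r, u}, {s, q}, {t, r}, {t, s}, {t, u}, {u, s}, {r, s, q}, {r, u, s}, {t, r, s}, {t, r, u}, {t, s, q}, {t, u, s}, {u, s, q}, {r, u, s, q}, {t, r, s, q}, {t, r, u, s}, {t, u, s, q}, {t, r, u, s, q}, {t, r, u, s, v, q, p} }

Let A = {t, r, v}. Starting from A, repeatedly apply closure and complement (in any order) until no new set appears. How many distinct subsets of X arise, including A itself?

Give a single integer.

6

cl via duality: int({u, s, q, p}) = {u, s, q}, so X∖{u, s, q} = {t, r, v, p}
Write k for closure, c for complement:
  1. A     = {t, r, v}
  2. kA    = {t, r, v, p}
  3. cA    = {u, s, q, p}
  4. ckA   = {u, s, q}
  5. kcA   = {u, s, v, q, p}
  6. ckcA  = {t, r}
applying k or c yields no new set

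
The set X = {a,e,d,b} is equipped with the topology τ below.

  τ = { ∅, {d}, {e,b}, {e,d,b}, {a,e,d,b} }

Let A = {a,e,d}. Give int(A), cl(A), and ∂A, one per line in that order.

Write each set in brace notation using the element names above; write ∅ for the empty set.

open subsets of A: ∅, {d}; so int(A) = {d}
closure: X∖int(X∖A) = X∖∅ = {a,e,d,b}
∂A = {a,e,d,b} minus {d} = {a,e,b}

int(A) = {d}
cl(A)  = {a,e,d,b}
∂A     = {a,e,b}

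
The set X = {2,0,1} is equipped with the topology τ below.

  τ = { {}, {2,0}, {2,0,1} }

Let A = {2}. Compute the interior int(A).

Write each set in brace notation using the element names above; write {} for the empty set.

interior: largest open inside A is {} (from {})

{}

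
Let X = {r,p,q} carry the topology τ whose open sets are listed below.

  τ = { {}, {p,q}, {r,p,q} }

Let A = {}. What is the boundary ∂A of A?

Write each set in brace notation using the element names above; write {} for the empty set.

{}

U open, U⊆A: {}. int(A) = ⋃ = {}
X∖A={r,p,q}, int(X∖A)={r,p,q}, hence cl(A)={}
∂A: remove int from cl → {}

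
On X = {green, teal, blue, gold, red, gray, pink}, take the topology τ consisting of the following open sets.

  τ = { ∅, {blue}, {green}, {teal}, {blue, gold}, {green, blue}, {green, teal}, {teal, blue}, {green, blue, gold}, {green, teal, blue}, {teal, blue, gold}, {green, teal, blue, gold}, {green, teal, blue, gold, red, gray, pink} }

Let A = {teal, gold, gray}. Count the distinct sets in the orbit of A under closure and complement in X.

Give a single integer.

complement {green, blue, red, pink}; its interior {green, blue}; cl(A) = X∖{green, blue} = {teal, gold, red, gray, pink}
With k = closure, c = complement:
  1. A     = {teal, gold, gray}
  2. kA    = {teal, gold, red, gray, pink}
  3. cA    = {green, blue, red, pink}
  4. ckA   = {green, blue}
  5. kcA   = {green, blue, gold, red, gray, pink}
  6. ckcA  = {teal}
  7. kckcA = {teal, red, gray, pink}
  8. ckckcA = {green, blue, gold}
k, c of each give nothing new

8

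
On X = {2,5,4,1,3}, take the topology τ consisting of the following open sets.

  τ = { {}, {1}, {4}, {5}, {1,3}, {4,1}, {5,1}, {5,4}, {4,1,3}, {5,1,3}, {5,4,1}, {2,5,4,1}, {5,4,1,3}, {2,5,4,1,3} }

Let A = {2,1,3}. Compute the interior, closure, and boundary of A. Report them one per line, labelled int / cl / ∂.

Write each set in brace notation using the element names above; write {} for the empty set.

int(A) = {1,3}
cl(A)  = {2,1,3}
∂A     = {2}

U open, U⊆A: {}, {1}, {1,3}. int(A) = ⋃ = {1,3}
X∖A={5,4}, int(X∖A)={5,4}, hence cl(A)={2,1,3}
∂A: remove int from cl → {2}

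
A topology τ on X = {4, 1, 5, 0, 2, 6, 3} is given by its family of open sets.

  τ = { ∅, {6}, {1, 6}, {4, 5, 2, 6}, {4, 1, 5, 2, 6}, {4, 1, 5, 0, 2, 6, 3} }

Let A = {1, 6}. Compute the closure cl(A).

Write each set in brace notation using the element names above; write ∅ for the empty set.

{4, 1, 5, 0, 2, 6, 3}

cl via duality: int({4, 5, 0, 2, 3}) = ∅, so X∖∅ = {4, 1, 5, 0, 2, 6, 3}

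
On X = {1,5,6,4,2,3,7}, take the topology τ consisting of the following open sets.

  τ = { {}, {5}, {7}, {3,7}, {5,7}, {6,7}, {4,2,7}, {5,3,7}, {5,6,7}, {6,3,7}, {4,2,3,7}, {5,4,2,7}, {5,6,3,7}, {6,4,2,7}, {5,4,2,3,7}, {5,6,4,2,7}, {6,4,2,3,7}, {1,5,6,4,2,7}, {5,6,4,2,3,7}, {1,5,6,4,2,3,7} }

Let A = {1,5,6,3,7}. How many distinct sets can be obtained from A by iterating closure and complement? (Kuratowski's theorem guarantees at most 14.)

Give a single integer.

closure: X∖int(X∖A) = X∖{} = {1,5,6,4,2,3,7}
Let k=closure and c=complement:
  1. A     = {1,5,6,3,7}
  2. kA    = {1,5,6,4,2,3,7}
  3. cA    = {4,2}
  4. ckA   = {}
  5. kcA   = {1,4,2}
  6. ckcA  = {5,6,3,7}
— saturated at 6

6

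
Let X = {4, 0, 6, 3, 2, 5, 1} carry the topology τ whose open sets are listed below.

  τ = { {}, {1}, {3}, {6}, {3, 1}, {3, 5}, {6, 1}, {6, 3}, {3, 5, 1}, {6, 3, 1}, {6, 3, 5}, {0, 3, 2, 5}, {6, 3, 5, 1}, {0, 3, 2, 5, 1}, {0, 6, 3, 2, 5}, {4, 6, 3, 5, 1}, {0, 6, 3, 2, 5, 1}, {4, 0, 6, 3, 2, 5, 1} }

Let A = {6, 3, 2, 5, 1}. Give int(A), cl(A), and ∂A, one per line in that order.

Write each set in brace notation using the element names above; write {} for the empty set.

interior: largest open inside A is {6, 3, 5, 1} (from {}, {6}, {1}, {3}, {6, 1}, {3, 1}, {3, 5}, {6, 3}, {3, 5, 1}, {6, 3, 1}, {6, 3, 5}, {6, 3, 5, 1})
cl via duality: int({4, 0}) = {}, so X∖{} = {4, 0, 6, 3, 2, 5, 1}
cl∖int = {4, 0, 2}

int(A) = {6, 3, 5, 1}
cl(A)  = {4, 0, 6, 3, 2, 5, 1}
∂A     = {4, 0, 2}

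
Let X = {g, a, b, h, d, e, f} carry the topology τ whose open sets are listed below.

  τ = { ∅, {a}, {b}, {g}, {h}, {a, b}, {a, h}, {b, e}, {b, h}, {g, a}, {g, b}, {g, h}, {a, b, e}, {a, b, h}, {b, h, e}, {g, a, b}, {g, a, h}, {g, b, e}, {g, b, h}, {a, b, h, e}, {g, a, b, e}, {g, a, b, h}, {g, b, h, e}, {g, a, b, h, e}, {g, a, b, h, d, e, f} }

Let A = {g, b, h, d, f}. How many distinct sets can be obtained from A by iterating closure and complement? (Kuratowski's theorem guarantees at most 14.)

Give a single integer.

closure: X∖int(X∖A) = X∖{a} = {g, b, h, d, e, f}
Let k=closure and c=complement:
  1. A     = {g, b, h, d, f}
  2. kA    = {g, b, h, d, e, f}
  3. cA    = {a, e}
  4. ckA   = {a}
  5. kcA   = {a, d, e, f}
  6. kckA  = {a, d, f}
  7. ckcA  = {g, b, h}
  8. ckckA = {g, b, h, e}
— saturated at 8

8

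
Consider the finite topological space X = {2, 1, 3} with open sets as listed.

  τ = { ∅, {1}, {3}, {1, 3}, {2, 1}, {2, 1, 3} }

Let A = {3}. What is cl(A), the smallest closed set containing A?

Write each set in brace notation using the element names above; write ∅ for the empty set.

closure: X∖int(X∖A) = X∖{2, 1} = {3}

{3}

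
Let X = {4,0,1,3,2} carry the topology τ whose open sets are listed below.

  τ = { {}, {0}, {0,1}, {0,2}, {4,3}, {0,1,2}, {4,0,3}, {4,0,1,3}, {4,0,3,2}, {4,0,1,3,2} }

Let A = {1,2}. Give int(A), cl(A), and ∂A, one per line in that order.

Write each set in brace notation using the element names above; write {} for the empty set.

int(A) = {}
cl(A)  = {1,2}
∂A     = {1,2}

U open, U⊆A: {}. int(A) = ⋃ = {}
X∖A={4,0,3}, int(X∖A)={4,0,3}, hence cl(A)={1,2}
∂A: remove int from cl → {1,2}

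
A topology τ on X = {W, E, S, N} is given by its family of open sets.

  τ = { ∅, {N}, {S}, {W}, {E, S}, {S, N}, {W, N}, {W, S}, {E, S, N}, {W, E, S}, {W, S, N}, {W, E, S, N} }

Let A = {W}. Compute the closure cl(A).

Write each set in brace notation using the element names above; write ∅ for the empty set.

cl via duality: int({E, S, N}) = {E, S, N}, so X∖{E, S, N} = {W}

{W}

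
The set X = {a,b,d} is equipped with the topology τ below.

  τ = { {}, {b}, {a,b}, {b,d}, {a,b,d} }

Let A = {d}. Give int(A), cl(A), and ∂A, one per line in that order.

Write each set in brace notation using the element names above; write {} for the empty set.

int(A) = {}
cl(A)  = {d}
∂A     = {d}

opens ⊆ A: {}; union → int = {}
complement {a,b}; its interior {a,b}; cl(A) = X∖{a,b} = {d}
boundary = {d} ∖ {} = {d}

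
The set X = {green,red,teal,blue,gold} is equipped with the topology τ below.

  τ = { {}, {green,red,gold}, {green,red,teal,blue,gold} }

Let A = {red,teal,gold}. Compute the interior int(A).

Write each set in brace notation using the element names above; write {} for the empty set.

{}

open subsets of A: {}; so int(A) = {}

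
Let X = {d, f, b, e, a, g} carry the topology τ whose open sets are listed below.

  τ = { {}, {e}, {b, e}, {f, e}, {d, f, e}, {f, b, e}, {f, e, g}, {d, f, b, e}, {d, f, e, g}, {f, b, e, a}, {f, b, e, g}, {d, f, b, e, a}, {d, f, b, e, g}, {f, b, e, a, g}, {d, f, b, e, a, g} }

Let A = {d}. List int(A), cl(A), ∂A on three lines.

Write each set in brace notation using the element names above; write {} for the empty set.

int(A) = {}
cl(A)  = {d}
∂A     = {d}

interior: largest open inside A is {} (from {})
cl via duality: int({f, b, e, a, g}) = {f, b, e, a, g}, so X∖{f, b, e, a, g} = {d}
cl∖int = {d}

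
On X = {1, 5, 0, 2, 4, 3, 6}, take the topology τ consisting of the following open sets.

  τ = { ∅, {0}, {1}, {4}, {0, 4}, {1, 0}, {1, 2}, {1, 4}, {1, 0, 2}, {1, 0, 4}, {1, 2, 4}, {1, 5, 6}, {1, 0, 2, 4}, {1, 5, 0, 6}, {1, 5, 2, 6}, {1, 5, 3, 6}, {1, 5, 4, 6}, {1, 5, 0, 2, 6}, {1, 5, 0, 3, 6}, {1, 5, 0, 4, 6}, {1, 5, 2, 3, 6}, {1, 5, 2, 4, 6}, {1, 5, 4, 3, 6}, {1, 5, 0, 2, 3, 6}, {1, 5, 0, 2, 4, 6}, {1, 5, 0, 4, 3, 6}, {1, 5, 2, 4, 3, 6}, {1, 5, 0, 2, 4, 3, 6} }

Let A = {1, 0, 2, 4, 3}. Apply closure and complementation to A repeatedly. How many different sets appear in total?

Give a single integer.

6

closure: X∖int(X∖A) = X∖∅ = {1, 5, 0, 2, 4, 3, 6}
Let k=closure and c=complement:
  1. A     = {1, 0, 2, 4, 3}
  2. kA    = {1, 5, 0, 2, 4, 3, 6}
  3. cA    = {5, 6}
  4. ckA   = ∅
  5. kcA   = {5, 3, 6}
  6. ckcA  = {1, 0, 2, 4}
— saturated at 6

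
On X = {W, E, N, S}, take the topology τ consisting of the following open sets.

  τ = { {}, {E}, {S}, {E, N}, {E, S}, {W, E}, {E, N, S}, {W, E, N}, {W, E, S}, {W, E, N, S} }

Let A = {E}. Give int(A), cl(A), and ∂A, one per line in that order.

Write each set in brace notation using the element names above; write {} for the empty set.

int(A) = {E}
cl(A)  = {W, E, N}
∂A     = {W, N}

U open, U⊆A: {}, {E}. int(A) = ⋃ = {E}
X∖A={W, N, S}, int(X∖A)={S}, hence cl(A)={W, E, N}
∂A: remove int from cl → {W, N}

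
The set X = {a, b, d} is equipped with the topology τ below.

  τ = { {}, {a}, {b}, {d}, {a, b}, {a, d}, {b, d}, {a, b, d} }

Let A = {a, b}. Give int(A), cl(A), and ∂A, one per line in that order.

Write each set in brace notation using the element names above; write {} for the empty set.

int(A) = {a, b}
cl(A)  = {a, b}
∂A     = {}

U open, U⊆A: {}, {b}, {a}, {a, b}. int(A) = ⋃ = {a, b}
X∖A={d}, int(X∖A)={d}, hence cl(A)={a, b}
∂A: remove int from cl → {}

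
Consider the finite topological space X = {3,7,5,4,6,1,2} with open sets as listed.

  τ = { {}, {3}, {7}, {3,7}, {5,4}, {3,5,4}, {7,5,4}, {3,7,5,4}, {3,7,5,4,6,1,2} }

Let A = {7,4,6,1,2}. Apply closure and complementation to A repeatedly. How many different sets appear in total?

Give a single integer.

closure: X∖int(X∖A) = X∖{3} = {7,5,4,6,1,2}
Let k=closure and c=complement:
  1. A     = {7,4,6,1,2}
  2. kA    = {7,5,4,6,1,2}
  3. cA    = {3,5}
  4. ckA   = {3}
  5. kcA   = {3,5,4,6,1,2}
  6. kckA  = {3,6,1,2}
  7. ckcA  = {7}
  8. ckckA = {7,5,4}
  9. kckcA = {7,6,1,2}
  10. ckckcA = {3,5,4}
— saturated at 10

10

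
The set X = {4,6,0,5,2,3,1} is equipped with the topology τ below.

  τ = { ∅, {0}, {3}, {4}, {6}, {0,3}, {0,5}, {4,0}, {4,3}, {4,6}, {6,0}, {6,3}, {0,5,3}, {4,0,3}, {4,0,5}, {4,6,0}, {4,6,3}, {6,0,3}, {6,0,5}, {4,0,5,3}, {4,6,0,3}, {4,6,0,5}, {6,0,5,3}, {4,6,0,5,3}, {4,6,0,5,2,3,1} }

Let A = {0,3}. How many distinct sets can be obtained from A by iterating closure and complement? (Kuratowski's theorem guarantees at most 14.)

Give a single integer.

6

cl via duality: int({4,6,5,2,1}) = {4,6}, so X∖{4,6} = {0,5,2,3,1}
Write k for closure, c for complement:
  1. A     = {0,3}
  2. kA    = {0,5,2,3,1}
  3. cA    = {4,6,5,2,1}
  4. ckA   = {4,6}
  5. kckA  = {4,6,2,1}
  6. ckckA = {0,5,3}
applying k or c yields no new set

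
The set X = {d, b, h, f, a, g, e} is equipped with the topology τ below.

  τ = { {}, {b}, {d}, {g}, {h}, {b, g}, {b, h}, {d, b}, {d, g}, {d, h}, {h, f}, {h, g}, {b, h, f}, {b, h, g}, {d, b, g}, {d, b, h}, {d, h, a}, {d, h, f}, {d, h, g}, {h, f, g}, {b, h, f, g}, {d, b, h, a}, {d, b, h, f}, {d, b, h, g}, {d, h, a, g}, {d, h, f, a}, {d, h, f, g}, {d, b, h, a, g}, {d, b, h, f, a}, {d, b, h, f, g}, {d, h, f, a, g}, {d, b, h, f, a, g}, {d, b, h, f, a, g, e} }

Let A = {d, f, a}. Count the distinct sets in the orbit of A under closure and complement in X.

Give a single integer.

8

closure: X∖int(X∖A) = X∖{b, h, g} = {d, f, a, e}
Let k=closure and c=complement:
  1. A     = {d, f, a}
  2. kA    = {d, f, a, e}
  3. cA    = {b, h, g, e}
  4. ckA   = {b, h, g}
  5. kcA   = {b, h, f, a, g, e}
  6. ckcA  = {d}
  7. kckcA = {d, a, e}
  8. ckckcA = {b, h, f, g}
— saturated at 8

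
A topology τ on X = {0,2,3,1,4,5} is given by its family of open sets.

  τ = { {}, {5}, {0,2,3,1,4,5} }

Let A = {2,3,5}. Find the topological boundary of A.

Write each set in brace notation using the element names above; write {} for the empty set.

U open, U⊆A: {}, {5}. int(A) = ⋃ = {5}
X∖A={0,1,4}, int(X∖A)={}, hence cl(A)={0,2,3,1,4,5}
∂A: remove int from cl → {0,2,3,1,4}

{0,2,3,1,4}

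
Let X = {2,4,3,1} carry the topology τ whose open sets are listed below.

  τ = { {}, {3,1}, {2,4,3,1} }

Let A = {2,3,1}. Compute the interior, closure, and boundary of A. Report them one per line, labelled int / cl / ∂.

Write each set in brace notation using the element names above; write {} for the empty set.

U open, U⊆A: {}, {3,1}. int(A) = ⋃ = {3,1}
X∖A={4}, int(X∖A)={}, hence cl(A)={2,4,3,1}
∂A: remove int from cl → {2,4}

int(A) = {3,1}
cl(A)  = {2,4,3,1}
∂A     = {2,4}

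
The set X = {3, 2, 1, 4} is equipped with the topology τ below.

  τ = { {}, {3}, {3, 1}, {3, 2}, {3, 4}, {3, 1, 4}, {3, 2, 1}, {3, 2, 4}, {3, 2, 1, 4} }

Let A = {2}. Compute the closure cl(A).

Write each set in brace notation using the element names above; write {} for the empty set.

{2}

cl via duality: int({3, 1, 4}) = {3, 1, 4}, so X∖{3, 1, 4} = {2}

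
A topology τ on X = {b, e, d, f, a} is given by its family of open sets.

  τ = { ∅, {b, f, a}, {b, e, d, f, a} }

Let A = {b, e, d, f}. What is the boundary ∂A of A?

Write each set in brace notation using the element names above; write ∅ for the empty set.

open subsets of A: ∅; so int(A) = ∅
closure: X∖int(X∖A) = X∖∅ = {b, e, d, f, a}
∂A = {b, e, d, f, a} minus ∅ = {b, e, d, f, a}

{b, e, d, f, a}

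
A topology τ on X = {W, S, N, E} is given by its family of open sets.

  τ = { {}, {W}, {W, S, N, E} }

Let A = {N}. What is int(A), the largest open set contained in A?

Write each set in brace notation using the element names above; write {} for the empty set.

{}

interior: largest open inside A is {} (from {})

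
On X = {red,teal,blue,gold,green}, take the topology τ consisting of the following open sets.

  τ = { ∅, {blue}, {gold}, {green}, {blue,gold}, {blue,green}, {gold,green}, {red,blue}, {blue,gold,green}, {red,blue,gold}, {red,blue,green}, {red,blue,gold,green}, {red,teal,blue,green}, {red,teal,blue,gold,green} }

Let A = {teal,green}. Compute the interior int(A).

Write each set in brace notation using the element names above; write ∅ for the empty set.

U open, U⊆A: ∅, {green}. int(A) = ⋃ = {green}

{green}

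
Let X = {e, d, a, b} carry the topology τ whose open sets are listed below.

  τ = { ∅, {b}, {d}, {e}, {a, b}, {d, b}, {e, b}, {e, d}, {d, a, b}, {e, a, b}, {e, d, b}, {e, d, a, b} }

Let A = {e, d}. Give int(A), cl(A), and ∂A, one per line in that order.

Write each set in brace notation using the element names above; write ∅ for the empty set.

int(A) = {e, d}
cl(A)  = {e, d}
∂A     = ∅

U open, U⊆A: ∅, {e}, {d}, {e, d}. int(A) = ⋃ = {e, d}
X∖A={a, b}, int(X∖A)={a, b}, hence cl(A)={e, d}
∂A: remove int from cl → ∅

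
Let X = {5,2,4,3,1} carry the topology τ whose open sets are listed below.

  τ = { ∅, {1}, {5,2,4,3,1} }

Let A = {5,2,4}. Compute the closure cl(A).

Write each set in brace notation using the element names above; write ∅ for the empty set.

closure: X∖int(X∖A) = X∖{1} = {5,2,4,3}

{5,2,4,3}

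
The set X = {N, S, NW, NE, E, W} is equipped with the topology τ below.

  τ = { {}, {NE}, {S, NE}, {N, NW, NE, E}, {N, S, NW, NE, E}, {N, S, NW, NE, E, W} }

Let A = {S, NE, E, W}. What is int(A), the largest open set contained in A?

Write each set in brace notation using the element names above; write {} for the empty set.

open subsets of A: {}, {NE}, {S, NE}; so int(A) = {S, NE}

{S, NE}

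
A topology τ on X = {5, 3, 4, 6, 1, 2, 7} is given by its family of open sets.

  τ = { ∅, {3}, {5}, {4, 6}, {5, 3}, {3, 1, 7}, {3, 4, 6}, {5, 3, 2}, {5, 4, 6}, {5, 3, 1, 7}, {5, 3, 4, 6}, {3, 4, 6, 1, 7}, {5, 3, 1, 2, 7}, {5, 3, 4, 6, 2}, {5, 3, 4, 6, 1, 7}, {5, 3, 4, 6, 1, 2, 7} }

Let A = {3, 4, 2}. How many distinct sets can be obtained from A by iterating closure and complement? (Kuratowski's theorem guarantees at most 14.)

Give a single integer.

12

X∖A={5, 6, 1, 7}, int(X∖A)={5}, hence cl(A)={3, 4, 6, 1, 2, 7}
Orbit (k=closure, c=complement):
  1. A     = {3, 4, 2}
  2. kA    = {3, 4, 6, 1, 2, 7}
  3. cA    = {5, 6, 1, 7}
  4. ckA   = {5}
  5. kcA   = {5, 4, 6, 1, 2, 7}
  6. kckA  = {5, 2}
  7. ckcA  = {3}
  8. ckckA = {3, 4, 6, 1, 7}
  9. kckcA = {3, 1, 2, 7}
  10. ckckcA = {5, 4, 6}
  11. kckckcA = {5, 4, 6, 2}
  12. ckckckcA = {3, 1, 7}
(closed under both — stop)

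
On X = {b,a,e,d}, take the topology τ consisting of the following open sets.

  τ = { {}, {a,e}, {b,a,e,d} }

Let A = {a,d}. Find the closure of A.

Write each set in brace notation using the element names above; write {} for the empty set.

cl via duality: int({b,e}) = {}, so X∖{} = {b,a,e,d}

{b,a,e,d}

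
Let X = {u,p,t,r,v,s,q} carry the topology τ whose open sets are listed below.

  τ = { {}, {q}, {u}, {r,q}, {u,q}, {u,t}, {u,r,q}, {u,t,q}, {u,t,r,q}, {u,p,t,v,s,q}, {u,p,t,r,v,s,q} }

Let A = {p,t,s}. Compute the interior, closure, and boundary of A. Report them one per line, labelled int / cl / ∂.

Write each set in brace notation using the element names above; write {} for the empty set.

int(A) = {}
cl(A)  = {p,t,v,s}
∂A     = {p,t,v,s}

interior: largest open inside A is {} (from {})
cl via duality: int({u,r,v,q}) = {u,r,q}, so X∖{u,r,q} = {p,t,v,s}
cl∖int = {p,t,v,s}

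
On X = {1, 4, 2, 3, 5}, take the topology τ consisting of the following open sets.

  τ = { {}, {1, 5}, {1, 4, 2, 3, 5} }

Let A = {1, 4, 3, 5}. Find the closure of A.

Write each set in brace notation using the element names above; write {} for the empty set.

{1, 4, 2, 3, 5}

cl via duality: int({2}) = {}, so X∖{} = {1, 4, 2, 3, 5}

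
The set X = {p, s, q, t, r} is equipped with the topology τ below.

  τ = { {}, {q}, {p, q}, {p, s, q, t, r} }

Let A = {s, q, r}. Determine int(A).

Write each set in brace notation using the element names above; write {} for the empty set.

open subsets of A: {}, {q}; so int(A) = {q}

{q}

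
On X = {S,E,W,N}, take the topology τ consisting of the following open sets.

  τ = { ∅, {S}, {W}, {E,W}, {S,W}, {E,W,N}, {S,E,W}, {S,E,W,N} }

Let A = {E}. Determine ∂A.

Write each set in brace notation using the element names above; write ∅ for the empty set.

{E,N}

U open, U⊆A: ∅. int(A) = ⋃ = ∅
X∖A={S,W,N}, int(X∖A)={S,W}, hence cl(A)={E,N}
∂A: remove int from cl → {E,N}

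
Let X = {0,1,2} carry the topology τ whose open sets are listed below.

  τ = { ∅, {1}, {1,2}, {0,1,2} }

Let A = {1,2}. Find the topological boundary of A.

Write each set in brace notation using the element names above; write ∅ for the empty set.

{0}

U open, U⊆A: ∅, {1}, {1,2}. int(A) = ⋃ = {1,2}
X∖A={0}, int(X∖A)=∅, hence cl(A)={0,1,2}
∂A: remove int from cl → {0}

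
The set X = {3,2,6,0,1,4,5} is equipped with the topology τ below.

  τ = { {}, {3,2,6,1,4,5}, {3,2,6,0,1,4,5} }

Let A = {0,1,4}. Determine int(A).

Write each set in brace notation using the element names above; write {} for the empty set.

{}

opens ⊆ A: {}; union → int = {}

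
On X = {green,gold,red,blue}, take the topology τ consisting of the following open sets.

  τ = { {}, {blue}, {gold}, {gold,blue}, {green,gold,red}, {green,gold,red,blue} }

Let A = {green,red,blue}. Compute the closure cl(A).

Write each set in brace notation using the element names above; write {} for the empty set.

X∖A={gold}, int(X∖A)={gold}, hence cl(A)={green,red,blue}

{green,red,blue}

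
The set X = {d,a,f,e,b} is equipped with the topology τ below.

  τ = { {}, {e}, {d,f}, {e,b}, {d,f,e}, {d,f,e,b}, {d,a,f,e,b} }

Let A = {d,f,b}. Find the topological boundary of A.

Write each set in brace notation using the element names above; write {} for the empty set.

{a,b}

interior: largest open inside A is {d,f} (from {}, {d,f})
cl via duality: int({a,e}) = {e}, so X∖{e} = {d,a,f,b}
cl∖int = {a,b}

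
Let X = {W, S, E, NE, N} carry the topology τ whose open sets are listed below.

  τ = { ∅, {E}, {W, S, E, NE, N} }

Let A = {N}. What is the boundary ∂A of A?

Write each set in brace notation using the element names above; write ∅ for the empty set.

{W, S, NE, N}

interior: largest open inside A is ∅ (from ∅)
cl via duality: int({W, S, E, NE}) = {E}, so X∖{E} = {W, S, NE, N}
cl∖int = {W, S, NE, N}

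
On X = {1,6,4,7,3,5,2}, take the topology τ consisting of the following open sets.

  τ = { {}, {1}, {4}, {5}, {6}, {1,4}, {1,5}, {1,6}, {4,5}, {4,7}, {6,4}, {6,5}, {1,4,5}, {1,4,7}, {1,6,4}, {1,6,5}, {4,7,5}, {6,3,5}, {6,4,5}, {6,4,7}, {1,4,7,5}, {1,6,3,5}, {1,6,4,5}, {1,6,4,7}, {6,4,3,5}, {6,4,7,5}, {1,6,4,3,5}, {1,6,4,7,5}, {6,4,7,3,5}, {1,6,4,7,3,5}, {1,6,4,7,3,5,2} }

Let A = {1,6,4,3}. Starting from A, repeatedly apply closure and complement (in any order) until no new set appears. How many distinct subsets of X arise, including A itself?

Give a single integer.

8

cl via duality: int({7,5,2}) = {5}, so X∖{5} = {1,6,4,7,3,2}
Write k for closure, c for complement:
  1. A     = {1,6,4,3}
  2. kA    = {1,6,4,7,3,2}
  3. cA    = {7,5,2}
  4. ckA   = {5}
  5. kcA   = {7,3,5,2}
  6. kckA  = {3,5,2}
  7. ckcA  = {1,6,4}
  8. ckckA = {1,6,4,7}
applying k or c yields no new set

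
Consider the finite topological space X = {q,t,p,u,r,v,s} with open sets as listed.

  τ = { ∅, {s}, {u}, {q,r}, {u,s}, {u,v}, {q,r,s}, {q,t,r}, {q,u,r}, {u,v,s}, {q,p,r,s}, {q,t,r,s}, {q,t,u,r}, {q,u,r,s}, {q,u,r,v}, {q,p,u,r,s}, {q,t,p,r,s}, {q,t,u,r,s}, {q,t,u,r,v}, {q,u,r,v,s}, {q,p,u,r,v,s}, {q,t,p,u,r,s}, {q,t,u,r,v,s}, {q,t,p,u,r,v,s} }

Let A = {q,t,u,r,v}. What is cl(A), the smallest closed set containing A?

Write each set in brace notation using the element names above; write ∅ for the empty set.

{q,t,p,u,r,v}

complement {p,s}; its interior {s}; cl(A) = X∖{s} = {q,t,p,u,r,v}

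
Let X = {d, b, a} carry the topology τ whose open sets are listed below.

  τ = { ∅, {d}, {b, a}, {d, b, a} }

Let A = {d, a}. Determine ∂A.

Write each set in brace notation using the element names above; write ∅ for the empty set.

U open, U⊆A: ∅, {d}. int(A) = ⋃ = {d}
X∖A={b}, int(X∖A)=∅, hence cl(A)={d, b, a}
∂A: remove int from cl → {b, a}

{b, a}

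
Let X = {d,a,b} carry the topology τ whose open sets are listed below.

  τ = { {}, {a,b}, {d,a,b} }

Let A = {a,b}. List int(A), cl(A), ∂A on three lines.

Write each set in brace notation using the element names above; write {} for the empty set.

opens ⊆ A: {}, {a,b}; union → int = {a,b}
complement {d}; its interior {}; cl(A) = X∖{} = {d,a,b}
boundary = {d,a,b} ∖ {a,b} = {d}

int(A) = {a,b}
cl(A)  = {d,a,b}
∂A     = {d}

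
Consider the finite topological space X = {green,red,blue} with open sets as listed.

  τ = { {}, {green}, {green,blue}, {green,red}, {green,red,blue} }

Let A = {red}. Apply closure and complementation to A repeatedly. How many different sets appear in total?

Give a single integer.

complement {green,blue}; its interior {green,blue}; cl(A) = X∖{green,blue} = {red}
With k = closure, c = complement:
  1. A     = {red}
  2. cA    = {green,blue}
  3. kcA   = {green,red,blue}
  4. ckcA  = {}
k, c of each give nothing new

4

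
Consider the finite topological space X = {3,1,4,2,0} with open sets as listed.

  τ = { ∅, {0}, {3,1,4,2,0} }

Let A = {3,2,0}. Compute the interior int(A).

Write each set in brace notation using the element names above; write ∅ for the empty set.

{0}

interior: largest open inside A is {0} (from ∅, {0})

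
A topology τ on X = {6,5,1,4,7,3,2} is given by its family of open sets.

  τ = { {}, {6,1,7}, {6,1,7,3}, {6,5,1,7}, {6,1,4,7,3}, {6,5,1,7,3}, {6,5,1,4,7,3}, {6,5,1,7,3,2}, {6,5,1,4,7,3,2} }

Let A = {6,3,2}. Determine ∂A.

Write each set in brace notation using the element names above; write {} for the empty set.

{6,5,1,4,7,3,2}

opens ⊆ A: {}; union → int = {}
complement {5,1,4,7}; its interior {}; cl(A) = X∖{} = {6,5,1,4,7,3,2}
boundary = {6,5,1,4,7,3,2} ∖ {} = {6,5,1,4,7,3,2}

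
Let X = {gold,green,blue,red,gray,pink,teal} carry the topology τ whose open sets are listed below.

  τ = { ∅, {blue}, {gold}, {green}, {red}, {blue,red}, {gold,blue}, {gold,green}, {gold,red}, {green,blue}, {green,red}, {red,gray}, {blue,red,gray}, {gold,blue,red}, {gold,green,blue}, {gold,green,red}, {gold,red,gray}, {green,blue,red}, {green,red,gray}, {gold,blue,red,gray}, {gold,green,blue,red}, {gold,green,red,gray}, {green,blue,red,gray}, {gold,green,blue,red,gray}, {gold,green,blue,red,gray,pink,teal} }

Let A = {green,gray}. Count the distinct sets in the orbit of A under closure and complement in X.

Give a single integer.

8

cl via duality: int({gold,blue,red,pink,teal}) = {gold,blue,red}, so X∖{gold,blue,red} = {green,gray,pink,teal}
Write k for closure, c for complement:
  1. A     = {green,gray}
  2. kA    = {green,gray,pink,teal}
  3. cA    = {gold,blue,red,pink,teal}
  4. ckA   = {gold,blue,red}
  5. kcA   = {gold,blue,red,gray,pink,teal}
  6. ckcA  = {green}
  7. kckcA = {green,pink,teal}
  8. ckckcA = {gold,blue,red,gray}
applying k or c yields no new set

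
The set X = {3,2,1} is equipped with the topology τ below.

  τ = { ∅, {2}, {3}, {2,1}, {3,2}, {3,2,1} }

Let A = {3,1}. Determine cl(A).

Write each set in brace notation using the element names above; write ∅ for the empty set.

{3,1}

X∖A={2}, int(X∖A)={2}, hence cl(A)={3,1}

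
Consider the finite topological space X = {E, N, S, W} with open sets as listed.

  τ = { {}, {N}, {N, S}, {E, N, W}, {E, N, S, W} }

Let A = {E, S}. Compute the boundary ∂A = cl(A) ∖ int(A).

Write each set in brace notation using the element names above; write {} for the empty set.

opens ⊆ A: {}; union → int = {}
complement {N, W}; its interior {N}; cl(A) = X∖{N} = {E, S, W}
boundary = {E, S, W} ∖ {} = {E, S, W}

{E, S, W}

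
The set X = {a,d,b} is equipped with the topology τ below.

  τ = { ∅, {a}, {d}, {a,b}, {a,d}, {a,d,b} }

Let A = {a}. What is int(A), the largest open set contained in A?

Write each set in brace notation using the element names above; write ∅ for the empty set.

opens ⊆ A: ∅, {a}; union → int = {a}

{a}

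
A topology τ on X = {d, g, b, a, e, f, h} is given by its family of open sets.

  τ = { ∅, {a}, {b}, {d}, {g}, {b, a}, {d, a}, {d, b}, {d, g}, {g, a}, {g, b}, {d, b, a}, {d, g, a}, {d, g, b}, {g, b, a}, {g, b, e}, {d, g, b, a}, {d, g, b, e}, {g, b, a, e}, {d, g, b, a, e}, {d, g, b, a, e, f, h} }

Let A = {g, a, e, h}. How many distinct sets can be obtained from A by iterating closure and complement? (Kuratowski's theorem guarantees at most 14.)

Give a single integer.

6

cl via duality: int({d, b, f}) = {d, b}, so X∖{d, b} = {g, a, e, f, h}
Write k for closure, c for complement:
  1. A     = {g, a, e, h}
  2. kA    = {g, a, e, f, h}
  3. cA    = {d, b, f}
  4. ckA   = {d, b}
  5. kcA   = {d, b, e, f, h}
  6. ckcA  = {g, a}
applying k or c yields no new set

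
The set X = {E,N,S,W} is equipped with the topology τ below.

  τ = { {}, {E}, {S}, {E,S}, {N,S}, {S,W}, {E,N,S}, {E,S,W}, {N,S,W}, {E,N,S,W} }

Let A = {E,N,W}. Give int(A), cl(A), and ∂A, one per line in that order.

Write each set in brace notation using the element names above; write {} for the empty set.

U open, U⊆A: {}, {E}. int(A) = ⋃ = {E}
X∖A={S}, int(X∖A)={S}, hence cl(A)={E,N,W}
∂A: remove int from cl → {N,W}

int(A) = {E}
cl(A)  = {E,N,W}
∂A     = {N,W}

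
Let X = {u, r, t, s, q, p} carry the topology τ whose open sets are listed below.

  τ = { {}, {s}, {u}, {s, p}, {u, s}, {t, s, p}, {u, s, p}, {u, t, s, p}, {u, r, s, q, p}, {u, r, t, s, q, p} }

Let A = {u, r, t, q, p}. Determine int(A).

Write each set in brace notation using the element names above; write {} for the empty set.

{u}

interior: largest open inside A is {u} (from {}, {u})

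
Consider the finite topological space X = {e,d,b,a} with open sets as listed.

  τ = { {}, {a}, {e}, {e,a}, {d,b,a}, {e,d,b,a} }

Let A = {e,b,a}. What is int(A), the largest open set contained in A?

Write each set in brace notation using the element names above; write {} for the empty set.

opens ⊆ A: {}, {e}, {a}, {e,a}; union → int = {e,a}

{e,a}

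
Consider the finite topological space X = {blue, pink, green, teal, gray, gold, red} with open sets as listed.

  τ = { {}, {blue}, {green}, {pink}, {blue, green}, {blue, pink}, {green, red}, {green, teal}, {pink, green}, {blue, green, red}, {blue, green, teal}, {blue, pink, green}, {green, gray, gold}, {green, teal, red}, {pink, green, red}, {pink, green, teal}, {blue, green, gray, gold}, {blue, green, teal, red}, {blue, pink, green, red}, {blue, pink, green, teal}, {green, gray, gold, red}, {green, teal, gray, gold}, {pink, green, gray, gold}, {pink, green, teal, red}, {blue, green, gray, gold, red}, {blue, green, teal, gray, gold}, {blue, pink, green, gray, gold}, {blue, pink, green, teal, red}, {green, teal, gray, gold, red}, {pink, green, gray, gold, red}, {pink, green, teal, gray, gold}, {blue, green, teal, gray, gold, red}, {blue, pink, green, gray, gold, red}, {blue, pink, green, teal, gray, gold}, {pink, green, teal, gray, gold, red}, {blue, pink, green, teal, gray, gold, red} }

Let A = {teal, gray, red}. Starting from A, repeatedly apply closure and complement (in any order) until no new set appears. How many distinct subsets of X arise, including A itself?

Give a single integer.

6

cl via duality: int({blue, pink, green, gold}) = {blue, pink, green}, so X∖{blue, pink, green} = {teal, gray, gold, red}
Write k for closure, c for complement:
  1. A     = {teal, gray, red}
  2. kA    = {teal, gray, gold, red}
  3. cA    = {blue, pink, green, gold}
  4. ckA   = {blue, pink, green}
  5. kcA   = {blue, pink, green, teal, gray, gold, red}
  6. ckcA  = {}
applying k or c yields no new set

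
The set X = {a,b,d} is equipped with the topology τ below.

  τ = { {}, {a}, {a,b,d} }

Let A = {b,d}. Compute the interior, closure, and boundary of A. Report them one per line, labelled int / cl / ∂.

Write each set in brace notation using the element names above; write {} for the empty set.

int(A) = {}
cl(A)  = {b,d}
∂A     = {b,d}

interior: largest open inside A is {} (from {})
cl via duality: int({a}) = {a}, so X∖{a} = {b,d}
cl∖int = {b,d}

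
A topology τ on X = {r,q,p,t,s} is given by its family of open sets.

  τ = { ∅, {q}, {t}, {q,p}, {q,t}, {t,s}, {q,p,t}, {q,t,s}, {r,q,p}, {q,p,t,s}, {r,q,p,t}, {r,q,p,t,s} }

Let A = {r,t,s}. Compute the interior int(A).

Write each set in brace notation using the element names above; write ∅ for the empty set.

{t,s}

opens ⊆ A: ∅, {t}, {t,s}; union → int = {t,s}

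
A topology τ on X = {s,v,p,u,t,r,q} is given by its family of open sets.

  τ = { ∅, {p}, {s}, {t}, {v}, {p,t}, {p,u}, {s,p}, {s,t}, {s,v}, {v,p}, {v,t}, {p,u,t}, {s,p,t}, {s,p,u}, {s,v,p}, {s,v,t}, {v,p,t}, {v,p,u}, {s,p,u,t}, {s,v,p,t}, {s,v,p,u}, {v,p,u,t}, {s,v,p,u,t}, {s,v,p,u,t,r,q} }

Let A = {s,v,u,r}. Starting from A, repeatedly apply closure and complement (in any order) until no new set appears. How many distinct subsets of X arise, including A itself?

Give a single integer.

8

X∖A={p,t,q}, int(X∖A)={p,t}, hence cl(A)={s,v,u,r,q}
Orbit (k=closure, c=complement):
  1. A     = {s,v,u,r}
  2. kA    = {s,v,u,r,q}
  3. cA    = {p,t,q}
  4. ckA   = {p,t}
  5. kcA   = {p,u,t,r,q}
  6. ckcA  = {s,v}
  7. kckcA = {s,v,r,q}
  8. ckckcA = {p,u,t}
(closed under both — stop)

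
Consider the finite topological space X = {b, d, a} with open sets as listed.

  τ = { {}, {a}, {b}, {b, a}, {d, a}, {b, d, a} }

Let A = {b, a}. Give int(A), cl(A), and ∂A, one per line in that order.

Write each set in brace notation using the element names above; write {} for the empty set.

int(A) = {b, a}
cl(A)  = {b, d, a}
∂A     = {d}

open subsets of A: {}, {b}, {a}, {b, a}; so int(A) = {b, a}
closure: X∖int(X∖A) = X∖{} = {b, d, a}
∂A = {b, d, a} minus {b, a} = {d}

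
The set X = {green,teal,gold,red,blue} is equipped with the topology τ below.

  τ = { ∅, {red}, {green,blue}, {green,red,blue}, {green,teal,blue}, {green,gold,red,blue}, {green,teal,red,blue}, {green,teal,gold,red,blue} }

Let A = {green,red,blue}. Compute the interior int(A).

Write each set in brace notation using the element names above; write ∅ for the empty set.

opens ⊆ A: ∅, {red}, {green,blue}, {green,red,blue}; union → int = {green,red,blue}

{green,red,blue}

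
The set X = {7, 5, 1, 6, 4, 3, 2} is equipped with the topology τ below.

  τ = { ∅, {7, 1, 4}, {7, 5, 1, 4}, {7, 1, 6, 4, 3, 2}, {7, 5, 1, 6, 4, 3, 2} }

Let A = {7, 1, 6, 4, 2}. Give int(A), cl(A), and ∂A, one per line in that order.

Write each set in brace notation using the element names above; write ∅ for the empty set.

interior: largest open inside A is {7, 1, 4} (from ∅, {7, 1, 4})
cl via duality: int({5, 3}) = ∅, so X∖∅ = {7, 5, 1, 6, 4, 3, 2}
cl∖int = {5, 6, 3, 2}

int(A) = {7, 1, 4}
cl(A)  = {7, 5, 1, 6, 4, 3, 2}
∂A     = {5, 6, 3, 2}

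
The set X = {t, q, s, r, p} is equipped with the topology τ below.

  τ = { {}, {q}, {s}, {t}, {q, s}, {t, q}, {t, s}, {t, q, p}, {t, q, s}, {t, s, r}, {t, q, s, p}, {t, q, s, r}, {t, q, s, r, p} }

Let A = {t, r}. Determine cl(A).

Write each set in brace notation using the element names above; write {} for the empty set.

{t, r, p}

X∖A={q, s, p}, int(X∖A)={q, s}, hence cl(A)={t, r, p}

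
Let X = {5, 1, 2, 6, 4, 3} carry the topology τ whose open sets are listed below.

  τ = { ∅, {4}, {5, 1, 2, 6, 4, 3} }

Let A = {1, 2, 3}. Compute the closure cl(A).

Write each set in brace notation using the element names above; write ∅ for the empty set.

{5, 1, 2, 6, 3}

cl via duality: int({5, 6, 4}) = {4}, so X∖{4} = {5, 1, 2, 6, 3}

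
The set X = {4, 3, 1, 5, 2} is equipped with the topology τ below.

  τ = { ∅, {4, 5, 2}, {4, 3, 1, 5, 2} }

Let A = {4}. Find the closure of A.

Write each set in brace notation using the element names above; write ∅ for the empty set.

complement {3, 1, 5, 2}; its interior ∅; cl(A) = X∖∅ = {4, 3, 1, 5, 2}

{4, 3, 1, 5, 2}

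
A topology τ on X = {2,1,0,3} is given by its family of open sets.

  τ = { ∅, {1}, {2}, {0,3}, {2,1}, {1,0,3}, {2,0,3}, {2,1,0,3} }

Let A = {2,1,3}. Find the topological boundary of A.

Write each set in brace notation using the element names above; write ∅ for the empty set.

interior: largest open inside A is {2,1} (from ∅, {2}, {1}, {2,1})
cl via duality: int({0}) = ∅, so X∖∅ = {2,1,0,3}
cl∖int = {0,3}

{0,3}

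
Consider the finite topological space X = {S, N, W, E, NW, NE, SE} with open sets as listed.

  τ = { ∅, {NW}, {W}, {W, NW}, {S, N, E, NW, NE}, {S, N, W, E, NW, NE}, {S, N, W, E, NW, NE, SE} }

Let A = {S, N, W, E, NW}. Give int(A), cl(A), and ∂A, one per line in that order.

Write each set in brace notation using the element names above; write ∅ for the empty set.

interior: largest open inside A is {W, NW} (from ∅, {W}, {NW}, {W, NW})
cl via duality: int({NE, SE}) = ∅, so X∖∅ = {S, N, W, E, NW, NE, SE}
cl∖int = {S, N, E, NE, SE}

int(A) = {W, NW}
cl(A)  = {S, N, W, E, NW, NE, SE}
∂A     = {S, N, E, NE, SE}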